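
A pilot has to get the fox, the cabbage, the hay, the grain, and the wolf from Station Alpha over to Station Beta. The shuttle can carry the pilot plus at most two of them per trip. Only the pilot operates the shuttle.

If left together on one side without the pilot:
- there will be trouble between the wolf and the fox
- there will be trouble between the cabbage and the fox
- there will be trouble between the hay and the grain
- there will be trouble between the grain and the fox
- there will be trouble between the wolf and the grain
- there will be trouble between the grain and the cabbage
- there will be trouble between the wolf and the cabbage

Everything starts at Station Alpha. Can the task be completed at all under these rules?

No

Whatever the first load, the items left behind include a forbidden pair without the pilot. No opening move is safe, so no plan exists.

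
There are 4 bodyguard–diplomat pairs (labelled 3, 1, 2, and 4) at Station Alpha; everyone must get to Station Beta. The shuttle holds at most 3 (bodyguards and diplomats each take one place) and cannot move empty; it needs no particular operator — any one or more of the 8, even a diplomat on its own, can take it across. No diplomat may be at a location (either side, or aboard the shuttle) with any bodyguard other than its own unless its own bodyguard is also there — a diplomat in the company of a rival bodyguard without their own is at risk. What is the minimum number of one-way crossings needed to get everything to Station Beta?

9

Counting alone: each trip to Station Beta takes at most 3 across and each return brings at least 1 back, so after t trips out (and t−1 returns) at most 3t − (t−1) of the 8 are across; that first reaches 8 at t = 4, so at least 7 crossings are needed.
The safety rule pushes this higher. Following every safe sequence of crossings, the most of the 8 that can be at Station Beta as the shuttle arrives there on crossing 7 is 7 — never all 8.
So no plan with fewer than 9 crossings exists, and this one achieves 9:
1. bodyguard 3 and diplomat 3 cross → Station Beta.
2. bodyguard 3 crosses ← Station Alpha.
3. bodyguard 1, bodyguard 3, and diplomat 1 cross → Station Beta.
4. bodyguard 3 and diplomat 3 cross ← Station Alpha.
5. bodyguard 2, bodyguard 3, and bodyguard 4 cross → Station Beta.
6. diplomat 1 crosses ← Station Alpha.
7. diplomat 1 and diplomat 3 cross → Station Beta.
8. diplomat 3 crosses ← Station Alpha.
9. diplomat 2, diplomat 3, and diplomat 4 cross → Station Beta.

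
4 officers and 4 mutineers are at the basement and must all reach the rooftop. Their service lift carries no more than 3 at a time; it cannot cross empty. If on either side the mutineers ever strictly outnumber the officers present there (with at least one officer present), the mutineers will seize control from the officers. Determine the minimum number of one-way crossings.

9

Counting alone: each trip to the rooftop takes at most 3 across and each return brings at least 1 back, so after t trips out (and t−1 returns) at most 3t − (t−1) of the 8 are across; that first reaches 8 at t = 4, so at least 7 crossings are needed.
The safety rule pushes this higher. Following every safe sequence of crossings, the most of the 8 that can be at the rooftop as the service lift arrives there on crossing 7 is 7 — never all 8.
So no plan with fewer than 9 crossings exists, and this one achieves 9:
1. 2 mutineers → the rooftop.  (the basement: 4O 2M; the rooftop: 0O 2M)
2. 1 mutineer ← the basement.  (the basement: 4O 3M; the rooftop: 0O 1M)
3. 3 mutineers → the rooftop.  (the basement: 4O 0M; the rooftop: 0O 4M)
4. 1 mutineer ← the basement.  (the basement: 4O 1M; the rooftop: 0O 3M)
5. 3 officers → the rooftop.  (the basement: 1O 1M; the rooftop: 3O 3M)
6. 1 officer and 1 mutineer ← the basement.  (the basement: 2O 2M; the rooftop: 2O 2M)
7. 2 officers → the rooftop.  (the basement: 0O 2M; the rooftop: 4O 2M)
8. 1 mutineer ← the basement.  (the basement: 0O 3M; the rooftop: 4O 1M)
9. 3 mutineers → the rooftop.  (the basement: 0O 0M; the rooftop: 4O 4M)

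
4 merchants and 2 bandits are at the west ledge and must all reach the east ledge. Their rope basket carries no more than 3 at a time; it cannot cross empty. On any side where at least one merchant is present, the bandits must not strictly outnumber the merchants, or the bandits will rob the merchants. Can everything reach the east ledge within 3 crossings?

Counting alone: each trip to the east ledge takes at most 3 across and each return brings at least 1 back, so after t trips out (and t−1 returns) at most 3t − (t−1) of the 6 are across; that first reaches 6 at t = 3, so at least 5 crossings are needed.
Since 3 < 5, 3 crossings cannot be enough. (The shortest complete plan in fact takes 5:)
1. 2 bandits → the east ledge.  (the west ledge: 4M 0B; the east ledge: 0M 2B)
2. 1 bandit ← the west ledge.  (the west ledge: 4M 1B; the east ledge: 0M 1B)
3. 2 merchants and 1 bandit → the east ledge.  (the west ledge: 2M 0B; the east ledge: 2M 2B)
4. 1 bandit ← the west ledge.  (the west ledge: 2M 1B; the east ledge: 2M 1B)
5. 2 merchants and 1 bandit → the east ledge.  (the west ledge: 0M 0B; the east ledge: 4M 2B)

No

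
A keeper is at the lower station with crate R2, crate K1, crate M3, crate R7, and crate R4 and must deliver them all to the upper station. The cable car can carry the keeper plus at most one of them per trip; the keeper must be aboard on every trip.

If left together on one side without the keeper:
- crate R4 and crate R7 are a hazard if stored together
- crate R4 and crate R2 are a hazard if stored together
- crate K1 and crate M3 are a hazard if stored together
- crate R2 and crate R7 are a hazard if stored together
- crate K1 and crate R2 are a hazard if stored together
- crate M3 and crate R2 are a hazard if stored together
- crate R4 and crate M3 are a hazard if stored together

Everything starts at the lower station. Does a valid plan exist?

No

Whatever the first load, the items left behind include a forbidden pair without the keeper. No opening move is safe, so no plan exists.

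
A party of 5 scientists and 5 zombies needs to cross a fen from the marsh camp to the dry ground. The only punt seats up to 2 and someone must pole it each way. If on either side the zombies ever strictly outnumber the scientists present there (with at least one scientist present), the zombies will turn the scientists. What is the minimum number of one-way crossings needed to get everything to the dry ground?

Following every safe sequence of crossings from the start, the most of the 10 that can be at the dry ground as the punt arrives there on crossings 1, 3, 5, 7 is 2, 3, 4, 5 respectively; the best ever achieved is 5 of 10.
From crossing 9 on, no configuration arises that was not already reachable earlier: only 13 distinct safe configurations (who is on which side, and where the punt is) can ever be reached, none of them has everyone across, and every continuation just revisits them. They are: 0 scientists + 0 zombies across (punt back at the start); 0 scientists + 1 zombie across (punt there); 0 scientists + 1 zombie across (punt back at the start); 0 scientists + 2 zombies across (punt there); 0 scientists + 2 zombies across (punt back at the start); 0 scientists + 3 zombies across (punt there); 0 scientists + 3 zombies across (punt back at the start); 0 scientists + 4 zombies across (punt there); 0 scientists + 4 zombies across (punt back at the start); 0 scientists + 5 zombies across (punt there); 1 scientist + 1 zombie across (punt there); 1 scientist + 1 zombie across (punt back at the start); 2 scientists + 2 zombies across (punt there). So no valid plan exists.

impossible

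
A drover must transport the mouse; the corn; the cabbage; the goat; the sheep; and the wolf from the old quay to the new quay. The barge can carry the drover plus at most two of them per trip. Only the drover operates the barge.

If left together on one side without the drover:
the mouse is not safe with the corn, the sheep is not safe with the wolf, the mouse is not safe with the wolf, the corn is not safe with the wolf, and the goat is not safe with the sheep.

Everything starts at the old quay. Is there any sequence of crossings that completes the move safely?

Whatever the first load, the items left behind include a forbidden pair without the drover. No opening move is safe, so no plan exists.

No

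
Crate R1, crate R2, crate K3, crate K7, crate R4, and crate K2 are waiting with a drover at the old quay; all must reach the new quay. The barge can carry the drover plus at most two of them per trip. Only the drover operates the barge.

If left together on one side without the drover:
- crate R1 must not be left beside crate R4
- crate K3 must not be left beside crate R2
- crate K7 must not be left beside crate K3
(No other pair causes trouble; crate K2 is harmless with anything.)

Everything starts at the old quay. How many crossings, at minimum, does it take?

7

Counting alone: the drover can take at most 2 across per trip to the new quay, so moving all 6 needs at least 3 loaded trips out, with a return between consecutive ones — at least 5 crossings.
The safety rule pushes this higher. Following every safe sequence of crossings, the most of the 6 that can be at the new quay as the barge arrives there on crossing 5 is 5 — never all 6.
So no plan with fewer than 7 crossings exists, and this one achieves 7:
1. Drover goes to the new quay with crate K3 and crate R1.  [the old quay: crate K2, crate K7, crate R2, crate R4 | the new quay: crate K3, crate R1]
2. Drover goes back to the old quay alone.  [the old quay: crate K2, crate K7, crate R2, crate R4 | the new quay: crate K3, crate R1]
3. Drover goes to the new quay with crate R2.  [the old quay: crate K2, crate K7, crate R4 | the new quay: crate K3, crate R1, crate R2]
4. Drover goes back to the old quay with crate K3.  [the old quay: crate K2, crate K3, crate K7, crate R4 | the new quay: crate R1, crate R2]
5. Drover goes to the new quay with crate K2 and crate K7.  [the old quay: crate K3, crate R4 | the new quay: crate K2, crate K7, crate R1, crate R2]
6. Drover goes back to the old quay alone.  [the old quay: crate K3, crate R4 | the new quay: crate K2, crate K7, crate R1, crate R2]
7. Drover goes to the new quay with crate K3 and crate R4.  [the old quay: — | the new quay: crate K2, crate K3, crate K7, crate R1, crate R2, crate R4]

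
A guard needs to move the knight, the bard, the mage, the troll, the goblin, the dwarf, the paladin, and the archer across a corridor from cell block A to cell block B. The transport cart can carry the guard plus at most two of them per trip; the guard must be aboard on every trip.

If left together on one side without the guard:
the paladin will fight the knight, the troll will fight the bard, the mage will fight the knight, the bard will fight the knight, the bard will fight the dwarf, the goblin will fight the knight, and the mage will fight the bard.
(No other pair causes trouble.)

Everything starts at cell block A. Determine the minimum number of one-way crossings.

13

Counting alone: the guard can take at most 2 across per trip to cell block B, so moving all 8 needs at least 4 loaded trips out, with a return between consecutive ones — at least 7 crossings.
The safety rule pushes this higher. Following every safe sequence of crossings, the most of the 8 that can be at cell block B as the transport cart arrives there on crossings 7, 9, 11 is 5, 6, 7 respectively — never all 8.
So no plan with fewer than 13 crossings exists, and this one achieves 13:
1. Guard goes to cell block B with the bard and the knight.  [cell block A: the archer, the dwarf, the goblin, the mage, the paladin, the troll | cell block B: the bard, the knight]
2. Guard goes back to cell block A with the knight.  [cell block A: the archer, the dwarf, the goblin, the knight, the mage, the paladin, the troll | cell block B: the bard]
3. Guard goes to cell block B with the knight and the troll.  [cell block A: the archer, the dwarf, the goblin, the mage, the paladin | cell block B: the bard, the knight, the troll]
4. Guard goes back to cell block A with the bard.  [cell block A: the archer, the bard, the dwarf, the goblin, the mage, the paladin | cell block B: the knight, the troll]
5. Guard goes to cell block B with the bard and the dwarf.  [cell block A: the archer, the goblin, the mage, the paladin | cell block B: the bard, the dwarf, the knight, the troll]
6. Guard goes back to cell block A with the bard.  [cell block A: the archer, the bard, the goblin, the mage, the paladin | cell block B: the dwarf, the knight, the troll]
7. Guard goes to cell block B with the archer and the bard.  [cell block A: the goblin, the mage, the paladin | cell block B: the archer, the bard, the dwarf, the knight, the troll]
8. Guard goes back to cell block A with the bard.  [cell block A: the bard, the goblin, the mage, the paladin | cell block B: the archer, the dwarf, the knight, the troll]
9. Guard goes to cell block B with the goblin and the mage.  [cell block A: the bard, the paladin | cell block B: the archer, the dwarf, the goblin, the knight, the mage, the troll]
10. Guard goes back to cell block A with the knight.  [cell block A: the bard, the knight, the paladin | cell block B: the archer, the dwarf, the goblin, the mage, the troll]
11. Guard goes to cell block B with the knight and the paladin.  [cell block A: the bard | cell block B: the archer, the dwarf, the goblin, the knight, the mage, the paladin, the troll]
12. Guard goes back to cell block A with the knight.  [cell block A: the bard, the knight | cell block B: the archer, the dwarf, the goblin, the mage, the paladin, the troll]
13. Guard goes to cell block B with the bard and the knight.  [cell block A: — | cell block B: the archer, the bard, the dwarf, the goblin, the knight, the mage, the paladin, the troll]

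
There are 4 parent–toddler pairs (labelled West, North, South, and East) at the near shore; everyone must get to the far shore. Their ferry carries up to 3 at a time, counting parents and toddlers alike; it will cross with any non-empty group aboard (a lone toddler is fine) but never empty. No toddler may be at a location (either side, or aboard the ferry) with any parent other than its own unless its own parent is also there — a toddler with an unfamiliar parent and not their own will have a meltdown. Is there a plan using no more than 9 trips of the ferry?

Yes

Yes — this plan uses 9 crossings (≤ 9):
1. parent West and toddler West cross → the far shore.
2. parent West crosses ← the near shore.
3. parent North, parent West, and toddler North cross → the far shore.
4. parent West and toddler West cross ← the near shore.
5. parent East, parent South, and parent West cross → the far shore.
6. toddler North crosses ← the near shore.
7. toddler North and toddler West cross → the far shore.
8. toddler West crosses ← the near shore.
9. toddler East, toddler South, and toddler West cross → the far shore.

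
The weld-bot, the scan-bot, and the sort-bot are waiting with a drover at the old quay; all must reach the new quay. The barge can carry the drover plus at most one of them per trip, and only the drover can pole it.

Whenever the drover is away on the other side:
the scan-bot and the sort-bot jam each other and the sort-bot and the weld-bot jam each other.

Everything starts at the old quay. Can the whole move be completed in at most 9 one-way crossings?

Yes — this plan uses 7 crossings (≤ 9):
1. Drover goes to the new quay with the sort-bot.  [the old quay: the scan-bot, the weld-bot | the new quay: the sort-bot]
2. Drover goes back to the old quay alone.  [the old quay: the scan-bot, the weld-bot | the new quay: the sort-bot]
3. Drover goes to the new quay with the weld-bot.  [the old quay: the scan-bot | the new quay: the sort-bot, the weld-bot]
4. Drover goes back to the old quay with the sort-bot.  [the old quay: the scan-bot, the sort-bot | the new quay: the weld-bot]
5. Drover goes to the new quay with the scan-bot.  [the old quay: the sort-bot | the new quay: the scan-bot, the weld-bot]
6. Drover goes back to the old quay alone.  [the old quay: the sort-bot | the new quay: the scan-bot, the weld-bot]
7. Drover goes to the new quay with the sort-bot.  [the old quay: — | the new quay: the scan-bot, the sort-bot, the weld-bot]

Yes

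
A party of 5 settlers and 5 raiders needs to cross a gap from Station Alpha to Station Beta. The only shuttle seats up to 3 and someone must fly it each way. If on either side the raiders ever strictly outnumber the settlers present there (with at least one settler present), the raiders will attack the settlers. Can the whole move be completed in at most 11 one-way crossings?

Yes

Yes — this plan uses 11 crossings (≤ 11):
1. 2 raiders → Station Beta.  (Station Alpha: 5S 3R; Station Beta: 0S 2R)
2. 1 raider ← Station Alpha.  (Station Alpha: 5S 4R; Station Beta: 0S 1R)
3. 3 raiders → Station Beta.  (Station Alpha: 5S 1R; Station Beta: 0S 4R)
4. 1 raider ← Station Alpha.  (Station Alpha: 5S 2R; Station Beta: 0S 3R)
5. 3 settlers → Station Beta.  (Station Alpha: 2S 2R; Station Beta: 3S 3R)
6. 1 settler and 1 raider ← Station Alpha.  (Station Alpha: 3S 3R; Station Beta: 2S 2R)
7. 3 settlers → Station Beta.  (Station Alpha: 0S 3R; Station Beta: 5S 2R)
8. 1 raider ← Station Alpha.  (Station Alpha: 0S 4R; Station Beta: 5S 1R)
9. 2 raiders → Station Beta.  (Station Alpha: 0S 2R; Station Beta: 5S 3R)
10. 1 raider ← Station Alpha.  (Station Alpha: 0S 3R; Station Beta: 5S 2R)
11. 3 raiders → Station Beta.  (Station Alpha: 0S 0R; Station Beta: 5S 5R)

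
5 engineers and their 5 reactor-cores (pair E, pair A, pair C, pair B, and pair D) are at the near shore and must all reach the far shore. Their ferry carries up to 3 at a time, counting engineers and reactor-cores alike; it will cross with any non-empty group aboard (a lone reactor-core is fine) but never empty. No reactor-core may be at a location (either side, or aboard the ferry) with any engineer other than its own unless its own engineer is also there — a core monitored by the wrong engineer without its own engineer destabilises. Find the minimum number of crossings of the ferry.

11

Counting alone: each trip to the far shore takes at most 3 across and each return brings at least 1 back, so after t trips out (and t−1 returns) at most 3t − (t−1) of the 10 are across; that first reaches 10 at t = 5, so at least 9 crossings are needed.
The safety rule pushes this higher. Following every safe sequence of crossings, the most of the 10 that can be at the far shore as the ferry arrives there on crossing 9 is 9 — never all 10.
So no plan with fewer than 11 crossings exists, and this one achieves 11:
1. engineer E and reactor-core E cross → the far shore.
2. engineer E crosses ← the near shore.
3. reactor-core A, reactor-core B, and reactor-core C cross → the far shore.
4. reactor-core E crosses ← the near shore.
5. engineer A, engineer B, and engineer C cross → the far shore.
6. engineer A and reactor-core A cross ← the near shore.
7. engineer A, engineer D, and engineer E cross → the far shore.
8. reactor-core C crosses ← the near shore.
9. reactor-core A and reactor-core E cross → the far shore.
10. reactor-core E crosses ← the near shore.
11. reactor-core C, reactor-core D, and reactor-core E cross → the far shore.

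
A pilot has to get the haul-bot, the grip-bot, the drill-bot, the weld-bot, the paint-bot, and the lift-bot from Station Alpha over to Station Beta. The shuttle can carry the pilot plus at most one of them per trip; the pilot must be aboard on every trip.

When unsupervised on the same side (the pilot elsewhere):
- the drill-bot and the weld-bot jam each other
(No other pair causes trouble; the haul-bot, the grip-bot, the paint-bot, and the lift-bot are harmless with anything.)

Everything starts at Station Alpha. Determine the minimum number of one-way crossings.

Counting alone: the pilot can take at most 1 across per trip to Station Beta, so moving all 6 needs at least 6 loaded trips out, with a return between consecutive ones — at least 11 crossings.
The plan below uses exactly 11 crossings, so it is optimal:
1. Pilot goes to Station Beta with the drill-bot.  [Station Alpha: the grip-bot, the haul-bot, the lift-bot, the paint-bot, the weld-bot | Station Beta: the drill-bot]
2. Pilot goes back to Station Alpha alone.  [Station Alpha: the grip-bot, the haul-bot, the lift-bot, the paint-bot, the weld-bot | Station Beta: the drill-bot]
3. Pilot goes to Station Beta with the haul-bot.  [Station Alpha: the grip-bot, the lift-bot, the paint-bot, the weld-bot | Station Beta: the drill-bot, the haul-bot]
4. Pilot goes back to Station Alpha alone.  [Station Alpha: the grip-bot, the lift-bot, the paint-bot, the weld-bot | Station Beta: the drill-bot, the haul-bot]
5. Pilot goes to Station Beta with the grip-bot.  [Station Alpha: the lift-bot, the paint-bot, the weld-bot | Station Beta: the drill-bot, the grip-bot, the haul-bot]
6. Pilot goes back to Station Alpha alone.  [Station Alpha: the lift-bot, the paint-bot, the weld-bot | Station Beta: the drill-bot, the grip-bot, the haul-bot]
7. Pilot goes to Station Beta with the paint-bot.  [Station Alpha: the lift-bot, the weld-bot | Station Beta: the drill-bot, the grip-bot, the haul-bot, the paint-bot]
8. Pilot goes back to Station Alpha alone.  [Station Alpha: the lift-bot, the weld-bot | Station Beta: the drill-bot, the grip-bot, the haul-bot, the paint-bot]
9. Pilot goes to Station Beta with the lift-bot.  [Station Alpha: the weld-bot | Station Beta: the drill-bot, the grip-bot, the haul-bot, the lift-bot, the paint-bot]
10. Pilot goes back to Station Alpha alone.  [Station Alpha: the weld-bot | Station Beta: the drill-bot, the grip-bot, the haul-bot, the lift-bot, the paint-bot]
11. Pilot goes to Station Beta with the weld-bot.  [Station Alpha: — | Station Beta: the drill-bot, the grip-bot, the haul-bot, the lift-bot, the paint-bot, the weld-bot]

11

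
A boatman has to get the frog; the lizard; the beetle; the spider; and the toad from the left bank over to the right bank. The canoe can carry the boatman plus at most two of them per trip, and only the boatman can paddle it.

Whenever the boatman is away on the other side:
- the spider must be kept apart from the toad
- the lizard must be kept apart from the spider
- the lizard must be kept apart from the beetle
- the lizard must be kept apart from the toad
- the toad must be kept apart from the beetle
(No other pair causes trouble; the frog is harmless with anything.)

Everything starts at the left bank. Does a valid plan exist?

1. Boatman goes to the right bank with the lizard and the toad.
2. Boatman goes back to the left bank with the lizard.
3. Boatman goes to the right bank with the frog and the lizard.
4. Boatman goes back to the left bank with the lizard.
5. Boatman goes to the right bank with the beetle and the spider.
6. Boatman goes back to the left bank with the toad.
7. Boatman goes to the right bank with the lizard and the toad.

Yes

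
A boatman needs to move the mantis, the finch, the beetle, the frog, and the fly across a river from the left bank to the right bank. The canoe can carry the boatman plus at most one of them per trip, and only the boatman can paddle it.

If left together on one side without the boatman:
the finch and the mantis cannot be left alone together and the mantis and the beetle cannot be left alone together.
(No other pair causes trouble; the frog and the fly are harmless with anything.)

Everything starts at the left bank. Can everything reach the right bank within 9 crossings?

No

Counting alone: the boatman can take at most 1 across per trip to the right bank, so moving all 5 needs at least 5 loaded trips out, with a return between consecutive ones — at least 9 crossings.
The safety rule pushes this higher. Following every safe sequence of crossings, the most of the 5 that can be at the right bank as the canoe arrives there on crossing 9 is 4 — never all 5.
So the move cannot be finished within 9 crossings. (The shortest complete plan takes 11:)
1. Boatman goes to the right bank with the mantis.  [the left bank: the beetle, the finch, the fly, the frog | the right bank: the mantis]
2. Boatman goes back to the left bank alone.  [the left bank: the beetle, the finch, the fly, the frog | the right bank: the mantis]
3. Boatman goes to the right bank with the finch.  [the left bank: the beetle, the fly, the frog | the right bank: the finch, the mantis]
4. Boatman goes back to the left bank with the mantis.  [the left bank: the beetle, the fly, the frog, the mantis | the right bank: the finch]
5. Boatman goes to the right bank with the beetle.  [the left bank: the fly, the frog, the mantis | the right bank: the beetle, the finch]
6. Boatman goes back to the left bank alone.  [the left bank: the fly, the frog, the mantis | the right bank: the beetle, the finch]
7. Boatman goes to the right bank with the frog.  [the left bank: the fly, the mantis | the right bank: the beetle, the finch, the frog]
8. Boatman goes back to the left bank alone.  [the left bank: the fly, the mantis | the right bank: the beetle, the finch, the frog]
9. Boatman goes to the right bank with the fly.  [the left bank: the mantis | the right bank: the beetle, the finch, the fly, the frog]
10. Boatman goes back to the left bank alone.  [the left bank: the mantis | the right bank: the beetle, the finch, the fly, the frog]
11. Boatman goes to the right bank with the mantis.  [the left bank: — | the right bank: the beetle, the finch, the fly, the frog, the mantis]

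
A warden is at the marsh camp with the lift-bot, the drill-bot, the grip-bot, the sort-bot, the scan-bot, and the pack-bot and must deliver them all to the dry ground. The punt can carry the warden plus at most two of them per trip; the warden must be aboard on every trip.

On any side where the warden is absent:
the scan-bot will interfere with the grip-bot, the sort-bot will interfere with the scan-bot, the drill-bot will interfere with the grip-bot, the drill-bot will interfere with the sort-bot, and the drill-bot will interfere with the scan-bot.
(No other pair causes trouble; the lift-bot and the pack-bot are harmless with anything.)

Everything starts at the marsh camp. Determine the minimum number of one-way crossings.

9

Counting alone: the warden can take at most 2 across per trip to the dry ground, so moving all 6 needs at least 3 loaded trips out, with a return between consecutive ones — at least 5 crossings.
The safety rule pushes this higher. Following every safe sequence of crossings, the most of the 6 that can be at the dry ground as the punt arrives there on crossings 5, 7 is 4, 5 respectively — never all 6.
So no plan with fewer than 9 crossings exists, and this one achieves 9:
1. Warden goes to the dry ground with the drill-bot and the scan-bot.  [the marsh camp: the grip-bot, the lift-bot, the pack-bot, the sort-bot | the dry ground: the drill-bot, the scan-bot]
2. Warden goes back to the marsh camp with the drill-bot.  [the marsh camp: the drill-bot, the grip-bot, the lift-bot, the pack-bot, the sort-bot | the dry ground: the scan-bot]
3. Warden goes to the dry ground with the drill-bot and the lift-bot.  [the marsh camp: the grip-bot, the pack-bot, the sort-bot | the dry ground: the drill-bot, the lift-bot, the scan-bot]
4. Warden goes back to the marsh camp with the drill-bot.  [the marsh camp: the drill-bot, the grip-bot, the pack-bot, the sort-bot | the dry ground: the lift-bot, the scan-bot]
5. Warden goes to the dry ground with the drill-bot and the pack-bot.  [the marsh camp: the grip-bot, the sort-bot | the dry ground: the drill-bot, the lift-bot, the pack-bot, the scan-bot]
6. Warden goes back to the marsh camp with the drill-bot.  [the marsh camp: the drill-bot, the grip-bot, the sort-bot | the dry ground: the lift-bot, the pack-bot, the scan-bot]
7. Warden goes to the dry ground with the grip-bot and the sort-bot.  [the marsh camp: the drill-bot | the dry ground: the grip-bot, the lift-bot, the pack-bot, the scan-bot, the sort-bot]
8. Warden goes back to the marsh camp with the scan-bot.  [the marsh camp: the drill-bot, the scan-bot | the dry ground: the grip-bot, the lift-bot, the pack-bot, the sort-bot]
9. Warden goes to the dry ground with the drill-bot and the scan-bot.  [the marsh camp: — | the dry ground: the drill-bot, the grip-bot, the lift-bot, the pack-bot, the scan-bot, the sort-bot]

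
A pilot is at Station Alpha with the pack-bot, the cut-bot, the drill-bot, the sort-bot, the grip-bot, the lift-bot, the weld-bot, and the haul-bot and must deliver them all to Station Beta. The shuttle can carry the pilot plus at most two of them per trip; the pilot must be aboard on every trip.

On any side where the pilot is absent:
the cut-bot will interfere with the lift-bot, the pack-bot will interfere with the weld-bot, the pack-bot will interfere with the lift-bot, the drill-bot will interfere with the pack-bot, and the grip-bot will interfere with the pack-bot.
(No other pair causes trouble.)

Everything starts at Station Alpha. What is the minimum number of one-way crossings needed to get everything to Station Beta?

Counting alone: the pilot can take at most 2 across per trip to Station Beta, so moving all 8 needs at least 4 loaded trips out, with a return between consecutive ones — at least 7 crossings.
The safety rule pushes this higher. Following every safe sequence of crossings, the most of the 8 that can be at Station Beta as the shuttle arrives there on crossing 7 is 7 — never all 8.
So no plan with fewer than 9 crossings exists, and this one achieves 9:
1. Pilot goes to Station Beta with the cut-bot and the pack-bot.
2. Pilot goes back to Station Alpha alone.
3. Pilot goes to Station Beta with the drill-bot and the grip-bot.
4. Pilot goes back to Station Alpha with the pack-bot.
5. Pilot goes to Station Beta with the lift-bot and the weld-bot.
6. Pilot goes back to Station Alpha with the cut-bot.
7. Pilot goes to Station Beta with the haul-bot and the sort-bot.
8. Pilot goes back to Station Alpha alone.
9. Pilot goes to Station Beta with the cut-bot and the pack-bot.

9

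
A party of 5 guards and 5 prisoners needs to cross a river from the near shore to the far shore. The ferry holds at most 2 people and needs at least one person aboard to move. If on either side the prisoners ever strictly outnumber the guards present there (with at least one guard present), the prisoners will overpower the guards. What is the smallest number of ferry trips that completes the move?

Following every safe sequence of crossings from the start, the most of the 10 that can be at the far shore as the ferry arrives there on crossings 1, 3, 5, 7 is 2, 3, 4, 5 respectively; the best ever achieved is 5 of 10.
From crossing 9 on, no configuration arises that was not already reachable earlier: only 13 distinct safe configurations (who is on which side, and where the ferry is) can ever be reached, none of them has everyone across, and every continuation just revisits them. They are: 0 guards + 0 prisoners across (ferry back at the start); 0 guards + 1 prisoner across (ferry there); 0 guards + 1 prisoner across (ferry back at the start); 0 guards + 2 prisoners across (ferry there); 0 guards + 2 prisoners across (ferry back at the start); 0 guards + 3 prisoners across (ferry there); 0 guards + 3 prisoners across (ferry back at the start); 0 guards + 4 prisoners across (ferry there); 0 guards + 4 prisoners across (ferry back at the start); 0 guards + 5 prisoners across (ferry there); 1 guard + 1 prisoner across (ferry there); 1 guard + 1 prisoner across (ferry back at the start); 2 guards + 2 prisoners across (ferry there). So no valid plan exists.

impossible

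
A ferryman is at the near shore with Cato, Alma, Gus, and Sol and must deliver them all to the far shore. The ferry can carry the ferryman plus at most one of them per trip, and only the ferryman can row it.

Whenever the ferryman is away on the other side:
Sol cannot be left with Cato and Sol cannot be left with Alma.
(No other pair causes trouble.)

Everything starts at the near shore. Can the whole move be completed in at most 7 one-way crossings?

No

Counting alone: the ferryman can take at most 1 across per trip to the far shore, so moving all 4 needs at least 4 loaded trips out, with a return between consecutive ones — at least 7 crossings.
The safety rule pushes this higher. Following every safe sequence of crossings, the most of the 4 that can be at the far shore as the ferry arrives there on crossing 7 is 3 — never all 4.
So the move cannot be finished within 7 crossings. (The shortest complete plan takes 9:)
1. Ferryman goes to the far shore with Sol.  [the near shore: Alma, Cato, Gus | the far shore: Sol]
2. Ferryman goes back to the near shore alone.  [the near shore: Alma, Cato, Gus | the far shore: Sol]
3. Ferryman goes to the far shore with Cato.  [the near shore: Alma, Gus | the far shore: Cato, Sol]
4. Ferryman goes back to the near shore with Sol.  [the near shore: Alma, Gus, Sol | the far shore: Cato]
5. Ferryman goes to the far shore with Alma.  [the near shore: Gus, Sol | the far shore: Alma, Cato]
6. Ferryman goes back to the near shore alone.  [the near shore: Gus, Sol | the far shore: Alma, Cato]
7. Ferryman goes to the far shore with Gus.  [the near shore: Sol | the far shore: Alma, Cato, Gus]
8. Ferryman goes back to the near shore alone.  [the near shore: Sol | the far shore: Alma, Cato, Gus]
9. Ferryman goes to the far shore with Sol.  [the near shore: — | the far shore: Alma, Cato, Gus, Sol]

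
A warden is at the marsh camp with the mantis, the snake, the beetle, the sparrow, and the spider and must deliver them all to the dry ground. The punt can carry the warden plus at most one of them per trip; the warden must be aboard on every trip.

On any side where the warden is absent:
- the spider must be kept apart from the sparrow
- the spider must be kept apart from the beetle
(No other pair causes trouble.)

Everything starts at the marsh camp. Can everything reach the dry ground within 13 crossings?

Yes

Yes — this plan uses 11 crossings (≤ 13):
1. Warden goes to the dry ground with the spider.  [the marsh camp: the beetle, the mantis, the snake, the sparrow | the dry ground: the spider]
2. Warden goes back to the marsh camp alone.  [the marsh camp: the beetle, the mantis, the snake, the sparrow | the dry ground: the spider]
3. Warden goes to the dry ground with the mantis.  [the marsh camp: the beetle, the snake, the sparrow | the dry ground: the mantis, the spider]
4. Warden goes back to the marsh camp alone.  [the marsh camp: the beetle, the snake, the sparrow | the dry ground: the mantis, the spider]
5. Warden goes to the dry ground with the snake.  [the marsh camp: the beetle, the sparrow | the dry ground: the mantis, the snake, the spider]
6. Warden goes back to the marsh camp alone.  [the marsh camp: the beetle, the sparrow | the dry ground: the mantis, the snake, the spider]
7. Warden goes to the dry ground with the beetle.  [the marsh camp: the sparrow | the dry ground: the beetle, the mantis, the snake, the spider]
8. Warden goes back to the marsh camp with the spider.  [the marsh camp: the sparrow, the spider | the dry ground: the beetle, the mantis, the snake]
9. Warden goes to the dry ground with the sparrow.  [the marsh camp: the spider | the dry ground: the beetle, the mantis, the snake, the sparrow]
10. Warden goes back to the marsh camp alone.  [the marsh camp: the spider | the dry ground: the beetle, the mantis, the snake, the sparrow]
11. Warden goes to the dry ground with the spider.  [the marsh camp: — | the dry ground: the beetle, the mantis, the snake, the sparrow, the spider]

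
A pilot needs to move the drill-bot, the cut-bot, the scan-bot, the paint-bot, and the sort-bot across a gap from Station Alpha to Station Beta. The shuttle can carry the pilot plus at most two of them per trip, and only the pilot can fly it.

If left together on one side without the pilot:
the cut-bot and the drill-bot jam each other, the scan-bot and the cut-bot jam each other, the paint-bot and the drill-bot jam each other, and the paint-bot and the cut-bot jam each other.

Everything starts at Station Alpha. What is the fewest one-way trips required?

Counting alone: the pilot can take at most 2 across per trip to Station Beta, so moving all 5 needs at least 3 loaded trips out, with a return between consecutive ones — at least 5 crossings.
The safety rule pushes this higher. Following every safe sequence of crossings, the most of the 5 that can be at Station Beta as the shuttle arrives there on crossing 5 is 4 — never all 5.
So no plan with fewer than 7 crossings exists, and this one achieves 7:
1. Pilot goes to Station Beta with the cut-bot and the drill-bot.  [Station Alpha: the paint-bot, the scan-bot, the sort-bot | Station Beta: the cut-bot, the drill-bot]
2. Pilot goes back to Station Alpha with the drill-bot.  [Station Alpha: the drill-bot, the paint-bot, the scan-bot, the sort-bot | Station Beta: the cut-bot]
3. Pilot goes to Station Beta with the drill-bot and the scan-bot.  [Station Alpha: the paint-bot, the sort-bot | Station Beta: the cut-bot, the drill-bot, the scan-bot]
4. Pilot goes back to Station Alpha with the cut-bot.  [Station Alpha: the cut-bot, the paint-bot, the sort-bot | Station Beta: the drill-bot, the scan-bot]
5. Pilot goes to Station Beta with the cut-bot and the sort-bot.  [Station Alpha: the paint-bot | Station Beta: the cut-bot, the drill-bot, the scan-bot, the sort-bot]
6. Pilot goes back to Station Alpha with the cut-bot.  [Station Alpha: the cut-bot, the paint-bot | Station Beta: the drill-bot, the scan-bot, the sort-bot]
7. Pilot goes to Station Beta with the cut-bot and the paint-bot.  [Station Alpha: — | Station Beta: the cut-bot, the drill-bot, the paint-bot, the scan-bot, the sort-bot]

7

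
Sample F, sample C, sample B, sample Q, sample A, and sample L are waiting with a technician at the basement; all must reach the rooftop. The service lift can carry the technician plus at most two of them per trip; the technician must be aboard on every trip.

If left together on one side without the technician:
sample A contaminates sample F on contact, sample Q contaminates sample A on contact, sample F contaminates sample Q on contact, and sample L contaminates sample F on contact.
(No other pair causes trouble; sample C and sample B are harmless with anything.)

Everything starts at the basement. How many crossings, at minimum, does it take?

9

Counting alone: the technician can take at most 2 across per trip to the rooftop, so moving all 6 needs at least 3 loaded trips out, with a return between consecutive ones — at least 5 crossings.
The safety rule pushes this higher. Following every safe sequence of crossings, the most of the 6 that can be at the rooftop as the service lift arrives there on crossings 5, 7 is 4, 5 respectively — never all 6.
So no plan with fewer than 9 crossings exists, and this one achieves 9:
1. Technician goes to the rooftop with sample F and sample Q.  [the basement: sample A, sample B, sample C, sample L | the rooftop: sample F, sample Q]
2. Technician goes back to the basement with sample F.  [the basement: sample A, sample B, sample C, sample F, sample L | the rooftop: sample Q]
3. Technician goes to the rooftop with sample C and sample F.  [the basement: sample A, sample B, sample L | the rooftop: sample C, sample F, sample Q]
4. Technician goes back to the basement with sample F.  [the basement: sample A, sample B, sample F, sample L | the rooftop: sample C, sample Q]
5. Technician goes to the rooftop with sample B and sample F.  [the basement: sample A, sample L | the rooftop: sample B, sample C, sample F, sample Q]
6. Technician goes back to the basement with sample F.  [the basement: sample A, sample F, sample L | the rooftop: sample B, sample C, sample Q]
7. Technician goes to the rooftop with sample F and sample L.  [the basement: sample A | the rooftop: sample B, sample C, sample F, sample L, sample Q]
8. Technician goes back to the basement with sample F.  [the basement: sample A, sample F | the rooftop: sample B, sample C, sample L, sample Q]
9. Technician goes to the rooftop with sample A and sample F.  [the basement: — | the rooftop: sample A, sample B, sample C, sample F, sample L, sample Q]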